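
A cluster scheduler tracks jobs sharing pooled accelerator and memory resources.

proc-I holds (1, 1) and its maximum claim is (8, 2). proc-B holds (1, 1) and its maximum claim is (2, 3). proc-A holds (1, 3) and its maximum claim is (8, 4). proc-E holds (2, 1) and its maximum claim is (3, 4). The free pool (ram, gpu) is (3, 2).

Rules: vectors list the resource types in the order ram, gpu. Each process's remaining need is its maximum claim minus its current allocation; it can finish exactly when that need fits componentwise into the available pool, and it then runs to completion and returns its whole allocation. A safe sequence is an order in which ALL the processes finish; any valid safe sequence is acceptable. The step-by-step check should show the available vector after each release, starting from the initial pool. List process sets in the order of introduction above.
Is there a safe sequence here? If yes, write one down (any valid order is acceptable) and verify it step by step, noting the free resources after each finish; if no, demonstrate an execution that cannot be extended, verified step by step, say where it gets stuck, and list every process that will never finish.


The state is UNSAFE.
Key observation: after proc-B, proc-E complete, (6, 4) is the best the pool ever gets, yet each leftover process wants more ram.
A maximal execution: proc-B, proc-E — then nothing else fits. Walking it through:
  pool = (3, 2)
  proc-B needs (1, 2) <= (3, 2) -> finishes; pool += (1, 1) = (4, 3)
  proc-E needs (1, 3) <= (4, 3) -> finishes; pool += (2, 1) = (6, 4)
  blocked: proc-I wants (7, 1), pool (6, 4) — not enough ram
  blocked: proc-A wants (7, 1), pool (6, 4) — not enough ram
Permanently blocked: proc-I and proc-A.


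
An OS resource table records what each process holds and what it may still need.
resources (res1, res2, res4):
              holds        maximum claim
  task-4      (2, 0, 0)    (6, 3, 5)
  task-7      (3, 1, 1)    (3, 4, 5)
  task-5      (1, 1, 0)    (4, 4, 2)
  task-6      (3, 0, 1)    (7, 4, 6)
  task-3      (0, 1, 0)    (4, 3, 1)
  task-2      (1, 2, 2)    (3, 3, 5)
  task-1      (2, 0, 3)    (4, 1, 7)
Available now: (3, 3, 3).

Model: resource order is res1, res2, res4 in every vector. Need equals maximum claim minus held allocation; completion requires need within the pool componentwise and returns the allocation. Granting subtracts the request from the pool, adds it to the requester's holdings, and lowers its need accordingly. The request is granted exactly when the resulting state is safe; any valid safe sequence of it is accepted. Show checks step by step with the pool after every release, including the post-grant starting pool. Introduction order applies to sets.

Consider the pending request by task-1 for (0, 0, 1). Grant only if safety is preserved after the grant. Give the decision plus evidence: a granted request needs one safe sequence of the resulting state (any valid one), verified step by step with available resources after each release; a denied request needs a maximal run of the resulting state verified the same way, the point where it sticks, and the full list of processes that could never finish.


DENY. Granting would leave the state unsafe.
Key observation: even finishing task-5, task-3 leaves just (4, 5, 2) free — too little res4 for any of the remaining processes.
Pretend the grant happened; the run task-5, task-3 goes as far as possible. Check, step by step:
  pool = (3, 3, 2)
  task-5: need (3, 3, 2) fits (3, 3, 2); releases (1, 1, 0), pool now (4, 4, 2)
  task-3: need (4, 2, 1) fits (4, 4, 2); releases (0, 1, 0), pool now (4, 5, 2)
  task-4 still needs (4, 3, 5) but only (4, 5, 2) is free — short on res4
  task-7 still needs (0, 3, 4) but only (4, 5, 2) is free — short on res4
  task-6 still needs (4, 4, 5) but only (4, 5, 2) is free — short on res4
  task-2 still needs (2, 1, 3) but only (4, 5, 2) is free — short on res4
  task-1 still needs (2, 1, 3) but only (4, 5, 2) is free — short on res4
Had the request been granted, task-4, task-7, task-6, task-2 and task-1 could never finish.


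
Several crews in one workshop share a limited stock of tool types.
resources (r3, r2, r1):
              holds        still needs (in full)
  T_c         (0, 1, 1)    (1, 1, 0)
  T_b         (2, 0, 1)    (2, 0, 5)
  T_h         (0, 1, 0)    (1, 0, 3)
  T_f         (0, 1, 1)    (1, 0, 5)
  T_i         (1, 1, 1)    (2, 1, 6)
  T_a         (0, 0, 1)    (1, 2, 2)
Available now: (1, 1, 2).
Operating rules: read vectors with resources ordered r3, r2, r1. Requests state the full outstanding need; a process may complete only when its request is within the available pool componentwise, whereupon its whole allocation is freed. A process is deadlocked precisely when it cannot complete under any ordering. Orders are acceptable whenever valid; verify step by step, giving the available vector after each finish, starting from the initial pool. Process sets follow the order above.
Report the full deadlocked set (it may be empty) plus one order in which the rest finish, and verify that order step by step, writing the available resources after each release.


The deadlocked set is T_b, T_f and T_i.
Key observation: the pool after T_c, T_a, T_h is (1, 3, 4); every surviving request exceeds it in r1, so progress ends there.
The rest can finish in the order T_c, T_a, T_h. Verifying each step:
  pool = (1, 1, 2)
  run T_c (needs (1, 1, 0), free (1, 1, 2)); after release of (0, 1, 1) the pool is (1, 2, 3)
  run T_a (needs (1, 2, 2), free (1, 2, 3)); after release of (0, 0, 1) the pool is (1, 2, 4)
  run T_h (needs (1, 0, 3), free (1, 2, 4)); after release of (0, 1, 0) the pool is (1, 3, 4)
None of the blocked processes ever fits:
  T_b cannot run: need (2, 0, 5) vs free (1, 3, 4) (insufficient r3 and r1)
  T_f cannot run: need (1, 0, 5) vs free (1, 3, 4) (insufficient r1)
  T_i cannot run: need (2, 1, 6) vs free (1, 3, 4) (insufficient r3 and r1)


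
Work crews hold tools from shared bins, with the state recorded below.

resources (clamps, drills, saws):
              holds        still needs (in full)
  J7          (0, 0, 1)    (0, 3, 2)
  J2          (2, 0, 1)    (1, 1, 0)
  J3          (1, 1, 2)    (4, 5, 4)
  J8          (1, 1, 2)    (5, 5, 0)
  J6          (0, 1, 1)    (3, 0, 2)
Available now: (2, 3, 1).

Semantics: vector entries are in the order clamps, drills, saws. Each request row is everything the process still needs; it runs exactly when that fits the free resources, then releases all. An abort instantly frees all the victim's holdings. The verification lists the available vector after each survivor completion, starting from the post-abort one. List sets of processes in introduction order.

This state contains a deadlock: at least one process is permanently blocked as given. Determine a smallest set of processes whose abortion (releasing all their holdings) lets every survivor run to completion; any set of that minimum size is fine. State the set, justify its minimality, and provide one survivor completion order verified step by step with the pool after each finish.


Minimum abort set: J3.
Key observation: the returned (1, 1, 2) from J3 is what brings J8 — unrunnable before, under any order — into play at step 4.
Why nothing smaller works: aborting no one leaves the state deadlocked as given.
Survivors finish in the order: J6, J2, J7, J8. Step-by-step check (pool after the aborts first):
  pool = (3, 4, 3)
  run J6 (needs (3, 0, 2), free (3, 4, 3)); after release of (0, 1, 1) the pool is (3, 5, 4)
  run J2 (needs (1, 1, 0), free (3, 5, 4)); after release of (2, 0, 1) the pool is (5, 5, 5)
  run J7 (needs (0, 3, 2), free (5, 5, 5)); after release of (0, 0, 1) the pool is (5, 5, 6)
  run J8 (needs (5, 5, 0), free (5, 5, 6)); after release of (1, 1, 2) the pool is (6, 6, 8)


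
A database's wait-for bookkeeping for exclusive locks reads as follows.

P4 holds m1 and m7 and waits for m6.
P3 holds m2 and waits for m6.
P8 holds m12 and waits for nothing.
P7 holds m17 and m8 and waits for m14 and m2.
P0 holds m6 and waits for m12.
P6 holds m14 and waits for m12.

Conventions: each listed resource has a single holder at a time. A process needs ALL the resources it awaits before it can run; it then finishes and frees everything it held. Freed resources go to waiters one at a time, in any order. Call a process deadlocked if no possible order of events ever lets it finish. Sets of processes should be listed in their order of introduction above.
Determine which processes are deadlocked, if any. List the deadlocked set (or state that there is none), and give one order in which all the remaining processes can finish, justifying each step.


The deadlocked set is empty.
Key observation: no waiting chain loops back on itself — every chain ends at a process that waits on nothing, so everyone eventually runs.
The rest can finish in the order P8, P6, P0, P3, P4, P7.
Verifying each step:
  P8: no waits; runs immediately, freeing m12
  P6: everything it awaited (m12) is free; runs, freeing m14
  P0: everything it awaited (m12) is free; runs, freeing m6
  P3: everything it awaited (m6) is free; runs, freeing m2
  P4: everything it awaited (m6) is free; runs, freeing m1 and m7
  P7: everything it awaited (m14 and m2) is free; runs, freeing m17 and m8


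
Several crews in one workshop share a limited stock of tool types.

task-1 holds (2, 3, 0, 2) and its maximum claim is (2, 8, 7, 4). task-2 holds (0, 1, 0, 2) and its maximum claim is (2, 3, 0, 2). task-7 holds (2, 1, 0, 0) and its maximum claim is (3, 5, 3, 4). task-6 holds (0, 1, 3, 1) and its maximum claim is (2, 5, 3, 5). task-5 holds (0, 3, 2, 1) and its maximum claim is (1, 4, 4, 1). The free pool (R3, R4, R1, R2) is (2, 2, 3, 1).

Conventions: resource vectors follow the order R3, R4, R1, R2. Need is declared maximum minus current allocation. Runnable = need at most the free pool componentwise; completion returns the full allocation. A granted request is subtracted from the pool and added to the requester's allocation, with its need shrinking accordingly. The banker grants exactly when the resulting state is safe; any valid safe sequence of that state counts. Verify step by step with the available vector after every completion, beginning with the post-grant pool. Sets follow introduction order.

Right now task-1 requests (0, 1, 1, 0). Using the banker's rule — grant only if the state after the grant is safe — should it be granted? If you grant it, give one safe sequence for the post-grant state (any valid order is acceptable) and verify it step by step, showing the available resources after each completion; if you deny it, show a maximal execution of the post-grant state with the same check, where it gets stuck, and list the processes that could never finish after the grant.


GRANT — the state after the grant stays safe, e.g. via task-5, task-2, task-7, task-6, task-1.
Key observation: granting shrinks the pool to (2, 1, 2, 1), yet task-5 still fits and the chain goes through.
Step-by-step check of the post-grant state:
  pool = (2, 1, 2, 1)
  run task-5 (needs (1, 1, 2, 0), free (2, 1, 2, 1)); after release of (0, 3, 2, 1) the pool is (2, 4, 4, 2)
  run task-2 (needs (2, 2, 0, 0), free (2, 4, 4, 2)); after release of (0, 1, 0, 2) the pool is (2, 5, 4, 4)
  run task-7 (needs (1, 4, 3, 4), free (2, 5, 4, 4)); after release of (2, 1, 0, 0) the pool is (4, 6, 4, 4)
  run task-6 (needs (2, 4, 0, 4), free (4, 6, 4, 4)); after release of (0, 1, 3, 1) the pool is (4, 7, 7, 5)
  run task-1 (needs (0, 4, 6, 2), free (4, 7, 7, 5)); after release of (2, 4, 1, 2) the pool is (6, 11, 8, 7)


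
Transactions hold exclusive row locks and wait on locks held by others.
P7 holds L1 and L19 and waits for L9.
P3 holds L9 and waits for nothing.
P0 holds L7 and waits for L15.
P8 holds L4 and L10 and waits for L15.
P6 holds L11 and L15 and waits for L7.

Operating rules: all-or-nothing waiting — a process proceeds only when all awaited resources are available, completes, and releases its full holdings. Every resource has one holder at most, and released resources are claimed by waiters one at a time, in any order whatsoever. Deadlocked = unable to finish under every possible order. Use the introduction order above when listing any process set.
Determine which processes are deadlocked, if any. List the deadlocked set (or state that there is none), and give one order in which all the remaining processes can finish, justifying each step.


Deadlocked: P0, P8 and P6.
Key observation: the loop P0 -> P6 -> P0 blocks itself forever; P8 waits into the deadlock from upstream.
The rest can finish in the order P3, P7.
Check, step by step:
  P3: no waits; runs immediately, freeing L9
  P7: everything it awaited (L9) is free; runs, freeing L1 and L19


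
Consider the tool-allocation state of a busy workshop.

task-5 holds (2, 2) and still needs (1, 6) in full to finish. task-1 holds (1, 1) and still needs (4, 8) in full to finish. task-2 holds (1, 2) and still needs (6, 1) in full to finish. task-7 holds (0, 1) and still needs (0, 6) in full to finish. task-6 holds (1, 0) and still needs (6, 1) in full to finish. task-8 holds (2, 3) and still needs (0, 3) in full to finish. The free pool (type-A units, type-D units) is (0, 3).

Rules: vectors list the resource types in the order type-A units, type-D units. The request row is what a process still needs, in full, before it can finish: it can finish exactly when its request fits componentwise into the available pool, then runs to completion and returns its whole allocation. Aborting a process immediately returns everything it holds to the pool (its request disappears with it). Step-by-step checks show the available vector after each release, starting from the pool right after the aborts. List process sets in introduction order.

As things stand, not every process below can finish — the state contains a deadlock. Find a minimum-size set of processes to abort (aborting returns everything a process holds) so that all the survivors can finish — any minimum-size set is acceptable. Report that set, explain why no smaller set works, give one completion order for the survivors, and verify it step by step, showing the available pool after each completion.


The answer: abort task-2.
Key observation: task-6 had no path to completion before; after the abort of task-2 ((1, 2) returned), step 5 is where it fits.
No smaller set exists: with zero aborts the deadlock remains.
One survivor order: task-8, task-7, task-5, task-1, task-6. Step-by-step check (post-abort pool first):
  pool = (1, 5)
  run task-8 (needs (0, 3), free (1, 5)); after release of (2, 3) the pool is (3, 8)
  run task-7 (needs (0, 6), free (3, 8)); after release of (0, 1) the pool is (3, 9)
  run task-5 (needs (1, 6), free (3, 9)); after release of (2, 2) the pool is (5, 11)
  run task-1 (needs (4, 8), free (5, 11)); after release of (1, 1) the pool is (6, 12)
  run task-6 (needs (6, 1), free (6, 12)); after release of (1, 0) the pool is (7, 12)


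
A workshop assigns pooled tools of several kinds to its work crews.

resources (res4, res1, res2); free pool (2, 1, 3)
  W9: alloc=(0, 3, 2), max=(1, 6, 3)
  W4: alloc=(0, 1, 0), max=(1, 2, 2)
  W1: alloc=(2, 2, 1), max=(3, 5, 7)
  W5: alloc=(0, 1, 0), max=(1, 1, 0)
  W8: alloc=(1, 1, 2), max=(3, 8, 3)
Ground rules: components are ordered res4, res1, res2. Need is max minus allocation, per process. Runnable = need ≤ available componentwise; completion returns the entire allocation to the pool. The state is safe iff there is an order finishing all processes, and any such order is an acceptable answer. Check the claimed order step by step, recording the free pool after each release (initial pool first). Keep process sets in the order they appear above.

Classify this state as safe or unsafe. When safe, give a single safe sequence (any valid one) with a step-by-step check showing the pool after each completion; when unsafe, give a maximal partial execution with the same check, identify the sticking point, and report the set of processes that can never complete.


The state is UNSAFE.
Key observation: after W4, W5, W9 the pool peaks at (2, 6, 5), and each blocked process is short somewhere: W1 on res2; W8 on res1.
The run W4, W5, W9 cannot be extended any further. Check, step by step:
  pool = (2, 1, 3)
  run W4 (needs (1, 1, 2), free (2, 1, 3)); after release of (0, 1, 0) the pool is (2, 2, 3)
  run W5 (needs (1, 0, 0), free (2, 2, 3)); after release of (0, 1, 0) the pool is (2, 3, 3)
  run W9 (needs (1, 3, 1), free (2, 3, 3)); after release of (0, 3, 2) the pool is (2, 6, 5)
  W1 cannot run: need (1, 3, 6) vs free (2, 6, 5) (insufficient res2)
  W8 cannot run: need (2, 7, 1) vs free (2, 6, 5) (insufficient res1)
Never able to finish: W1 and W8.


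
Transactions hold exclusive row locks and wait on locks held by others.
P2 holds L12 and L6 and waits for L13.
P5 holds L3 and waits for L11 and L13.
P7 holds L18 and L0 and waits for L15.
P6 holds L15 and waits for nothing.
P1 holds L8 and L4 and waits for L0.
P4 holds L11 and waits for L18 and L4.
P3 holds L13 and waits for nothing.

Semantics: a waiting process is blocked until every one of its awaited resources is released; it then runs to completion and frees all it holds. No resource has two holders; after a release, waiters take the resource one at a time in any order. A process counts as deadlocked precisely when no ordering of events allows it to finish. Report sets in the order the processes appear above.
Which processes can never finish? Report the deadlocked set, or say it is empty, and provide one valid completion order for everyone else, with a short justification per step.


No process is deadlocked.
Key observation: no waiting chain loops back on itself — every chain ends at a process that waits on nothing, so everyone eventually runs.
The rest can finish in the order P3, P6, P7, P1, P2, P4, P5.
Check, step by step:
  P3 waits on nothing -> runs at once and releases L13
  P6 waits on nothing -> runs at once and releases L15
  P7: everything it awaited (L15) is free; runs, freeing L18 and L0
  P1: everything it awaited (L0) is free; runs, freeing L8 and L4
  P2: everything it awaited (L13) is free; runs, freeing L12 and L6
  P4: everything it awaited (L18 and L4) is free; runs, freeing L11
  P5: everything it awaited (L11 and L13) is free; runs, freeing L3


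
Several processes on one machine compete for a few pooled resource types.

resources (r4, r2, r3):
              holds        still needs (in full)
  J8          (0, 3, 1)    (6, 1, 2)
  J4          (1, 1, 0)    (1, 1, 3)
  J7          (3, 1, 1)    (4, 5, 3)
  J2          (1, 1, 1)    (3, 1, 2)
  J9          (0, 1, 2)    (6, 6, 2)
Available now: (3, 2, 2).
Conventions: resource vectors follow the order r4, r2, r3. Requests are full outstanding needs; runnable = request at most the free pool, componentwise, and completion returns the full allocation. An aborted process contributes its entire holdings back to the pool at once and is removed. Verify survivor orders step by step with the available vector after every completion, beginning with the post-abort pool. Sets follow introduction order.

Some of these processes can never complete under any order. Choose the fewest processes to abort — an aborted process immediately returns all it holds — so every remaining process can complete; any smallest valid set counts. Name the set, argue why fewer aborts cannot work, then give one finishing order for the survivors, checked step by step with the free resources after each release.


The answer: abort J7.
Key observation: the returned (3, 1, 1) from J7 is what brings J8 — unrunnable before, under any order — into play at step 3.
Why nothing smaller works: aborting no one leaves the state deadlocked as given.
One survivor order: J4, J2, J8, J9. Walking it through (post-abort pool first):
  pool = (6, 3, 3)
  J4: need (1, 1, 3) fits (6, 3, 3); releases (1, 1, 0), pool now (7, 4, 3)
  J2: need (3, 1, 2) fits (7, 4, 3); releases (1, 1, 1), pool now (8, 5, 4)
  J8: need (6, 1, 2) fits (8, 5, 4); releases (0, 3, 1), pool now (8, 8, 5)
  J9: need (6, 6, 2) fits (8, 8, 5); releases (0, 1, 2), pool now (8, 9, 7)


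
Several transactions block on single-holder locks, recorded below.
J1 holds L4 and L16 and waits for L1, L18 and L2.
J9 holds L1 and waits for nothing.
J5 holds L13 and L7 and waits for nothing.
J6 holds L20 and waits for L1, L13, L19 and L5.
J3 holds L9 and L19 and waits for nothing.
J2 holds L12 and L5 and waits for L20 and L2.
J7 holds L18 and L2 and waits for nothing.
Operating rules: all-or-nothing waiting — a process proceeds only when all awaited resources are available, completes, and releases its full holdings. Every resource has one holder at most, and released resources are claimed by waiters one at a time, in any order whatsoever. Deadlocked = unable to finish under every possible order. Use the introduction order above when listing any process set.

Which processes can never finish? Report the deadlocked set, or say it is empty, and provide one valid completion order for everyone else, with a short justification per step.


Deadlocked: J6 and J2.
Key observation: along J6 -> J2 -> J6, each member waits on what the next one holds — a deadlock; no other process is dragged down with it.
The rest can finish in the order J5, J7, J3, J9, J1.
Check, step by step:
  run J5 (it waits on nothing); releases L13 and L7
  run J7 (it waits on nothing); releases L18 and L2
  run J3 (it waits on nothing); releases L9 and L19
  run J9 (it waits on nothing); releases L1
  J1: everything it awaited (L1, L18 and L2) is free; runs, freeing L4 and L16


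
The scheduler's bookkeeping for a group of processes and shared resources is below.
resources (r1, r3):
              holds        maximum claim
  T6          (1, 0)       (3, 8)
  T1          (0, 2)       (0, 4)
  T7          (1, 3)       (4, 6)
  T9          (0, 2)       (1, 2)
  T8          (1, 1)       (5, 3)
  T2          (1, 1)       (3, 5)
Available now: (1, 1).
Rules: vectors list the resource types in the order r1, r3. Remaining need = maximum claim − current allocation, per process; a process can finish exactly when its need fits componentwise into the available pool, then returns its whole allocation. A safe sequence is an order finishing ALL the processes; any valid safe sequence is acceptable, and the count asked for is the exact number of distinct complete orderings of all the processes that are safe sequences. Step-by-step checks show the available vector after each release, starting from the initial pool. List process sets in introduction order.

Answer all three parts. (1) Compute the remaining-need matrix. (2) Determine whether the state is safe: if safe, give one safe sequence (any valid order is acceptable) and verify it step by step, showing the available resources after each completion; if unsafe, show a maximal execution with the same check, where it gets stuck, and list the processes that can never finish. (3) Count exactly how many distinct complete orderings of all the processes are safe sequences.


(1) Need matrix, components ordered r1, r3:
  T6: (2, 8)
  T1: (0, 2)
  T7: (3, 3)
  T9: (1, 0)
  T8: (4, 2)
  T2: (2, 4)
(2) UNSAFE — no complete ordering exists.
Key observation: no order helps: past T9, T1, the free pool tops out at (1, 5), below what each blocked process needs in r1.
The run T9, T1 cannot be extended any further. Step-by-step check:
  pool = (1, 1)
  run T9 (needs (1, 0), free (1, 1)); after release of (0, 2) the pool is (1, 3)
  run T1 (needs (0, 2), free (1, 3)); after release of (0, 2) the pool is (1, 5)
  T6 cannot run: need (2, 8) vs free (1, 5) (insufficient r1 and r3)
  T7 cannot run: need (3, 3) vs free (1, 5) (insufficient r1)
  T8 cannot run: need (4, 2) vs free (1, 5) (insufficient r1)
  T2 cannot run: need (2, 4) vs free (1, 5) (insufficient r1)
Never able to finish: T6, T7, T8 and T2.
(3) Exactly 0 of the possible complete orderings are safe sequences.


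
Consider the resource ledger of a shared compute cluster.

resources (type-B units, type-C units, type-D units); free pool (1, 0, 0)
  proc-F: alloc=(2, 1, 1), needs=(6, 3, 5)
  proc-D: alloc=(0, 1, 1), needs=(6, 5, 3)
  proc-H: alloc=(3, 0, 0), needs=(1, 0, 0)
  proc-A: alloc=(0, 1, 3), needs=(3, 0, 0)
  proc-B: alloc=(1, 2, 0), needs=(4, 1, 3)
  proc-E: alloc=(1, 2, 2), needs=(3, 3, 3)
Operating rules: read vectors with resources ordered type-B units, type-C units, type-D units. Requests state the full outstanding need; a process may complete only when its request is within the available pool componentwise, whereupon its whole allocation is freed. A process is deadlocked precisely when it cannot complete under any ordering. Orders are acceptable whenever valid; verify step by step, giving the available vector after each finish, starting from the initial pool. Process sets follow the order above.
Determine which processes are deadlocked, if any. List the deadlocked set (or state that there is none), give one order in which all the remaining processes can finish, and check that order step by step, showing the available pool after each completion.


Nothing here is deadlocked.
Key observation: no deadlock: proc-H fits now, and the freed resources carry the rest through.
One completion order for the rest: proc-H, proc-A, proc-B, proc-E, proc-F, proc-D. Step-by-step check:
  pool = (1, 0, 0)
  proc-H: need (1, 0, 0) fits (1, 0, 0); releases (3, 0, 0), pool now (4, 0, 0)
  proc-A: need (3, 0, 0) fits (4, 0, 0); releases (0, 1, 3), pool now (4, 1, 3)
  proc-B: need (4, 1, 3) fits (4, 1, 3); releases (1, 2, 0), pool now (5, 3, 3)
  proc-E: need (3, 3, 3) fits (5, 3, 3); releases (1, 2, 2), pool now (6, 5, 5)
  proc-F: need (6, 3, 5) fits (6, 5, 5); releases (2, 1, 1), pool now (8, 6, 6)
  proc-D: need (6, 5, 3) fits (8, 6, 6); releases (0, 1, 1), pool now (8, 7, 7)


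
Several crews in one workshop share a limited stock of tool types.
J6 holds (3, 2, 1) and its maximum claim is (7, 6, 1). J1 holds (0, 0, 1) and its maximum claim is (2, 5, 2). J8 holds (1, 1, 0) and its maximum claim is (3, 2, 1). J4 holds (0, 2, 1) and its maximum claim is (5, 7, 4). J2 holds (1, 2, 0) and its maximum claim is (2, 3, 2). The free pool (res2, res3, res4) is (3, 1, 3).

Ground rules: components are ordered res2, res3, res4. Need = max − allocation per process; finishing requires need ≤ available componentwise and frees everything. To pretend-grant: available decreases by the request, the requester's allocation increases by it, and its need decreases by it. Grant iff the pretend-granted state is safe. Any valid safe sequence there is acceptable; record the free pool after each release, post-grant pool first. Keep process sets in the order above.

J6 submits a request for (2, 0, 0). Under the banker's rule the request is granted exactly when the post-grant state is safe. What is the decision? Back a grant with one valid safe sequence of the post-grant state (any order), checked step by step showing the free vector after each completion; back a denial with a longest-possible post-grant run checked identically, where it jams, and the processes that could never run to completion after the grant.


GRANT: granting preserves safety; a valid post-grant sequence is J2, J8, J6, J1, J4.
Key observation: even at the reduced pool (1, 1, 3), J2 fits immediately, so safety survives the grant.
Step-by-step check of the post-grant state:
  pool = (1, 1, 3)
  J2 needs (1, 1, 2) <= (1, 1, 3) -> finishes; pool += (1, 2, 0) = (2, 3, 3)
  J8 needs (2, 1, 1) <= (2, 3, 3) -> finishes; pool += (1, 1, 0) = (3, 4, 3)
  J6 needs (2, 4, 0) <= (3, 4, 3) -> finishes; pool += (5, 2, 1) = (8, 6, 4)
  J1 needs (2, 5, 1) <= (8, 6, 4) -> finishes; pool += (0, 0, 1) = (8, 6, 5)
  J4 needs (5, 5, 3) <= (8, 6, 5) -> finishes; pool += (0, 2, 1) = (8, 8, 6)


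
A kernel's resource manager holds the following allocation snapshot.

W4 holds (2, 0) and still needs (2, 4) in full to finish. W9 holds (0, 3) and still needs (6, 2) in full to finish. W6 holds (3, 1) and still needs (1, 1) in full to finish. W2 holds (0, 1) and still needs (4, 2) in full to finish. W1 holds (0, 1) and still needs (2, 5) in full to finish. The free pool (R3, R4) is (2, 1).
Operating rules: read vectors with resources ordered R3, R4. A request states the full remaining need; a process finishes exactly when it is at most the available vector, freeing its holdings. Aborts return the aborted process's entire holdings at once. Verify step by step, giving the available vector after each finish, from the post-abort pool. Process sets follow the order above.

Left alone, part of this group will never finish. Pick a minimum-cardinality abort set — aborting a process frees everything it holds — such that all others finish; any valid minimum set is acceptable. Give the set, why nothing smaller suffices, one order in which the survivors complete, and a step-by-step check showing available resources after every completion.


The answer: abort W4.
Key observation: aborting W4 returns (2, 0), and W9 — hopeless before — runs at step 2 with the returned capacity in the pool.
Minimality: the empty abort set fails — the state is deadlocked as it stands.
Survivors finish in the order: W6, W9, W2, W1. Check, step by step (pool after the aborts first):
  pool = (4, 1)
  W6: need (1, 1) fits (4, 1); releases (3, 1), pool now (7, 2)
  W9: need (6, 2) fits (7, 2); releases (0, 3), pool now (7, 5)
  W2: need (4, 2) fits (7, 5); releases (0, 1), pool now (7, 6)
  W1: need (2, 5) fits (7, 6); releases (0, 1), pool now (7, 7)


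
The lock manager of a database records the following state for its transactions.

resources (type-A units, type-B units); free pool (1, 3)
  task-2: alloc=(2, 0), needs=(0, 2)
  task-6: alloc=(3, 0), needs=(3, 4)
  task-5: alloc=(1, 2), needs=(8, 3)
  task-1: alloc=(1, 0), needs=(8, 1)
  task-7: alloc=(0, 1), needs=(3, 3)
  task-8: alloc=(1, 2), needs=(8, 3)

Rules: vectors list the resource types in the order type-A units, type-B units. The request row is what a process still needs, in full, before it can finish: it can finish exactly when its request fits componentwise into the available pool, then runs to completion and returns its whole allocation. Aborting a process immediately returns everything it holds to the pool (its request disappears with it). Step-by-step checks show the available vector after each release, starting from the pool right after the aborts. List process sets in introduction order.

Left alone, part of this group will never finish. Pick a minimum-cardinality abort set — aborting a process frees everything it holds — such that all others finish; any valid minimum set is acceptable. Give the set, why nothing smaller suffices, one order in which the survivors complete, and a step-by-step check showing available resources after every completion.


Minimum abort set: task-5 and task-8.
Key observation: the returned (2, 4) from task-5 and task-8 is what brings task-1 — unrunnable before, under any order — into play at step 3.
Why nothing smaller works — every single abort fails: task-2 alone leaves task-5 blocked (short on type-A units); task-6 alone leaves task-5 blocked (short on type-A units); task-5 alone leaves task-1 blocked (short on type-A units); task-1 alone leaves task-5 blocked (short on type-A units); task-7 alone leaves task-5 blocked (short on type-A units); task-8 alone leaves task-5 blocked (short on type-A units).
The survivors complete as task-6, task-2, task-1, task-7. Check, step by step (starting from the post-abort pool):
  pool = (3, 7)
  task-6: need (3, 4) fits (3, 7); releases (3, 0), pool now (6, 7)
  task-2: need (0, 2) fits (6, 7); releases (2, 0), pool now (8, 7)
  task-1: need (8, 1) fits (8, 7); releases (1, 0), pool now (9, 7)
  task-7: need (3, 3) fits (9, 7); releases (0, 1), pool now (9, 8)


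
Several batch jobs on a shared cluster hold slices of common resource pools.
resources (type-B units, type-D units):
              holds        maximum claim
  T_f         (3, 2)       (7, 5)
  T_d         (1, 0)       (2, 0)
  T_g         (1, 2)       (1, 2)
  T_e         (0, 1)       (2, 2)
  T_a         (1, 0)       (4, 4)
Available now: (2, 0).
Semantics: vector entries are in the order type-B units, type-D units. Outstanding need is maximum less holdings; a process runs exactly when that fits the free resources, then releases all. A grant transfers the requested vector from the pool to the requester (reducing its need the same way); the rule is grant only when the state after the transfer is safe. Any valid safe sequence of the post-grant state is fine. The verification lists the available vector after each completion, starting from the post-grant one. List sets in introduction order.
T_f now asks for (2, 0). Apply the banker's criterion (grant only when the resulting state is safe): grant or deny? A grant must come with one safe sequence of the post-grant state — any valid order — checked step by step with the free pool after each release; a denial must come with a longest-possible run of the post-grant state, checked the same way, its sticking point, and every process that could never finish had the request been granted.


GRANT — the state after the grant stays safe, e.g. via T_g, T_d, T_e, T_f, T_a.
Key observation: with (0, 0) left after the transfer, T_g can run at once — the state stays safe.
Check on the post-grant state, step by step:
  pool = (0, 0)
  T_g: need (0, 0) fits (0, 0); releases (1, 2), pool now (1, 2)
  T_d: need (1, 0) fits (1, 2); releases (1, 0), pool now (2, 2)
  T_e: need (2, 1) fits (2, 2); releases (0, 1), pool now (2, 3)
  T_f: need (2, 3) fits (2, 3); releases (5, 2), pool now (7, 5)
  T_a: need (3, 4) fits (7, 5); releases (1, 0), pool now (8, 5)


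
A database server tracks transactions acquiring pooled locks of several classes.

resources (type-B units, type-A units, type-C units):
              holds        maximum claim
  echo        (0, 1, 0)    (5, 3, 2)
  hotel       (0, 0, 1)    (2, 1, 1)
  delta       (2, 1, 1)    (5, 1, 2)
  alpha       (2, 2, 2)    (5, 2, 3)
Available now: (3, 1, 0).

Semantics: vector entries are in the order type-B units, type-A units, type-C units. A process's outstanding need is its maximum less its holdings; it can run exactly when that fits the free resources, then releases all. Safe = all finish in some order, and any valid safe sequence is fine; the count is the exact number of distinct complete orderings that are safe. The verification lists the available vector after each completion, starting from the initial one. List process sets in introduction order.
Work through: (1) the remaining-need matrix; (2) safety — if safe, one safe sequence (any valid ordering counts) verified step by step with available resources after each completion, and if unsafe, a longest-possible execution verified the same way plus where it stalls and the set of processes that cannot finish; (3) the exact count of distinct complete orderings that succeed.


(1) Outstanding need per process (order type-B units, type-A units, type-C units):
  echo: (5, 2, 2)
  hotel: (2, 1, 0)
  delta: (3, 0, 1)
  alpha: (3, 0, 1)
(2) SAFE. One safe sequence: hotel, alpha, echo, delta.
Key observation: at hotel the run first touches a limit — (2, 1, 0) against (3, 1, 0), exact on a resource it actually requests.
Check, step by step:
  pool = (3, 1, 0)
  hotel: need (2, 1, 0) fits (3, 1, 0); releases (0, 0, 1), pool now (3, 1, 1)
  alpha: need (3, 0, 1) fits (3, 1, 1); releases (2, 2, 2), pool now (5, 3, 3)
  echo: need (5, 2, 2) fits (5, 3, 3); releases (0, 1, 0), pool now (5, 4, 3)
  delta: need (3, 0, 1) fits (5, 4, 3); releases (2, 1, 1), pool now (7, 5, 4)
(3) Exactly 4 of the possible complete orderings are safe sequences.


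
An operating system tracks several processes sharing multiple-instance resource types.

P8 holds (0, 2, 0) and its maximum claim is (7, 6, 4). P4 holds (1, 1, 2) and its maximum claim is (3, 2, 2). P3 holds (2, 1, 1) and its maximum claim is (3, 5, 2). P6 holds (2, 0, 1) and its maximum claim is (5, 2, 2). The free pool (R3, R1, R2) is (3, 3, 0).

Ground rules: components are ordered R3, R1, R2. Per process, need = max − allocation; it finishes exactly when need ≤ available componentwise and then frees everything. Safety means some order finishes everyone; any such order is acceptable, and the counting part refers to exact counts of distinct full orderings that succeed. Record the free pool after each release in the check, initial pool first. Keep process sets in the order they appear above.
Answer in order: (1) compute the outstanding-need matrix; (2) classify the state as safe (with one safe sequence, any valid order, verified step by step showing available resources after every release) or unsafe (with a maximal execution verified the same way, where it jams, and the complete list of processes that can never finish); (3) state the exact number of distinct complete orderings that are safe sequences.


(1) Remaining need (order R3, R1, R2):
  P8: (7, 4, 4)
  P4: (2, 1, 0)
  P3: (1, 4, 1)
  P6: (3, 2, 1)
(2) SAFE. One safe sequence: P4, P3, P6, P8.
Key observation: P3 marks the first exact bind of the order: its need (1, 4, 1) fits the free (4, 4, 2) with zero slack on a requested resource.
Step-by-step check:
  pool = (3, 3, 0)
  run P4 (needs (2, 1, 0), free (3, 3, 0)); after release of (1, 1, 2) the pool is (4, 4, 2)
  run P3 (needs (1, 4, 1), free (4, 4, 2)); after release of (2, 1, 1) the pool is (6, 5, 3)
  run P6 (needs (3, 2, 1), free (6, 5, 3)); after release of (2, 0, 1) the pool is (8, 5, 4)
  run P8 (needs (7, 4, 4), free (8, 5, 4)); after release of (0, 2, 0) the pool is (8, 7, 4)
(3) Exactly 2 of the possible complete orderings are safe sequences.


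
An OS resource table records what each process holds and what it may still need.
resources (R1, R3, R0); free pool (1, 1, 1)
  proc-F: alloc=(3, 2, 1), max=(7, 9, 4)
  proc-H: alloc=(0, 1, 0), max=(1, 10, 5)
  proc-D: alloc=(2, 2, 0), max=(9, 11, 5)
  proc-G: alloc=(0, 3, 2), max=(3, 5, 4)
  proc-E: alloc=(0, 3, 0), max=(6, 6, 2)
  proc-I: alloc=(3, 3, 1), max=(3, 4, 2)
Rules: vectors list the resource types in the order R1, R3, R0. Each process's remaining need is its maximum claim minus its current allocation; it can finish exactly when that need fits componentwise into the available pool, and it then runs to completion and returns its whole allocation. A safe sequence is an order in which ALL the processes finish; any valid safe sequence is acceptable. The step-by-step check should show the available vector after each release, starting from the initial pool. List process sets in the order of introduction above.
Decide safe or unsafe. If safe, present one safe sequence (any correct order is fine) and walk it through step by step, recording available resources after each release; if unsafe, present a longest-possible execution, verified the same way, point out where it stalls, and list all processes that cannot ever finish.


The state is SAFE; one workable sequence: proc-I, proc-G, proc-F, proc-H, proc-E, proc-D.
Key observation: proc-I is the earliest step where a requested resource binds exactly: need (0, 1, 1), pool (1, 1, 1) at its turn.
Walking it through:
  pool = (1, 1, 1)
  proc-I needs (0, 1, 1) <= (1, 1, 1) -> finishes; pool += (3, 3, 1) = (4, 4, 2)
  proc-G needs (3, 2, 2) <= (4, 4, 2) -> finishes; pool += (0, 3, 2) = (4, 7, 4)
  proc-F needs (4, 7, 3) <= (4, 7, 4) -> finishes; pool += (3, 2, 1) = (7, 9, 5)
  proc-H needs (1, 9, 5) <= (7, 9, 5) -> finishes; pool += (0, 1, 0) = (7, 10, 5)
  proc-E needs (6, 3, 2) <= (7, 10, 5) -> finishes; pool += (0, 3, 0) = (7, 13, 5)
  proc-D needs (7, 9, 5) <= (7, 13, 5) -> finishes; pool += (2, 2, 0) = (9, 15, 5)


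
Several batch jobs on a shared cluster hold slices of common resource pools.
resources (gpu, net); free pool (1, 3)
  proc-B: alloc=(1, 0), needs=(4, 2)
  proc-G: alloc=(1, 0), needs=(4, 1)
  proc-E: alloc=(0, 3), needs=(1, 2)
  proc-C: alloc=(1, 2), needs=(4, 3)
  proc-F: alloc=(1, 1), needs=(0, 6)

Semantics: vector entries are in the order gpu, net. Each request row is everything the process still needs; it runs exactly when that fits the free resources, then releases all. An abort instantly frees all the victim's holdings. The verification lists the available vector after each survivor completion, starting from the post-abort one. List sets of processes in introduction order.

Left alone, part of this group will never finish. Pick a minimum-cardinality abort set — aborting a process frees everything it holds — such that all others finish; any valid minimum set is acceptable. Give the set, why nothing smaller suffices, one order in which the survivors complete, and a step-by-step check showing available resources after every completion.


Minimum abort set: proc-B and proc-G.
Key observation: no ordering could ever have run proc-C before the abort of proc-B and proc-G; with (2, 0) back in the pool it fits at step 3.
Why nothing smaller works — every single abort fails: proc-B alone leaves proc-G blocked (short on gpu); proc-G alone leaves proc-B blocked (short on gpu); proc-E alone leaves proc-B blocked (short on gpu); proc-C alone leaves proc-B blocked (short on gpu); proc-F alone leaves proc-B blocked (short on gpu).
The survivors complete as proc-E, proc-F, proc-C. Check, step by step (starting from the post-abort pool):
  pool = (3, 3)
  run proc-E (needs (1, 2), free (3, 3)); after release of (0, 3) the pool is (3, 6)
  run proc-F (needs (0, 6), free (3, 6)); after release of (1, 1) the pool is (4, 7)
  run proc-C (needs (4, 3), free (4, 7)); after release of (1, 2) the pool is (5, 9)
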